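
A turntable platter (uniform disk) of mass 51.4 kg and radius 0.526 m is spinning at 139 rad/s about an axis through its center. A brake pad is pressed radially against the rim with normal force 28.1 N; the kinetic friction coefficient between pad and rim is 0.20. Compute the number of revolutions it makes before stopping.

I = ½MR² = (1/2)(51.4)(0.526)² = 7.111 kg·m².
Friction force f = μN = (0.20)(28.1) = 5.620 N at the rim; torque magnitude τ = fR = 2.956 N·m, opposing ω.
|α| = τ/I = 2.956/7.111 = 0.4157 rad/s² (deceleration).
ω² = ω₀² − 2|α|θ with ω = 0 ⇒ θ = ω₀²/(2|α|) = 23240 rad = 3698 rev.

≈ 3700 revolutions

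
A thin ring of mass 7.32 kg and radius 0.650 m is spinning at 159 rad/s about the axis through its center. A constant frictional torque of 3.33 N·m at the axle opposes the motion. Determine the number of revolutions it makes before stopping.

≈ 1870 revolutions

I = MR² = (7.32)(0.650)² = 3.093 kg·m².
The net torque has magnitude 3.33 N·m, opposing ω.
|α| = τ/I = 3.330/3.093 = 1.077 rad/s² (deceleration).
ω² = ω₀² − 2|α|θ with ω = 0 ⇒ θ = ω₀²/(2|α|) = 11740 rad = 1868 rev.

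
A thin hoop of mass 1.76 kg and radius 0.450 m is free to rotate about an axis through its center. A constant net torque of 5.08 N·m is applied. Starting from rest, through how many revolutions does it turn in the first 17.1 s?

I = MR² = (1.76)(0.450)² = 0.3564 kg·m².
α = τ/I = 5.08/0.3564 = 14.25 rad/s².
θ = ½αt² = ½(14.25)(17.1)² = 2084 rad.
Revolutions = θ/(2π) = 331.7.

≈ 332 revolutions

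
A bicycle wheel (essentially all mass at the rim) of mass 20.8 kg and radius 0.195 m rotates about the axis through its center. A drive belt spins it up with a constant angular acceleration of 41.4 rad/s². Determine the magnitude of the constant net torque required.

τ ≈ 32.7 N·m

I = MR² = (20.8)(0.195)² = 0.7909 kg·m².
τ = Iα = (0.7909)(41.40) = 32.74 N·m.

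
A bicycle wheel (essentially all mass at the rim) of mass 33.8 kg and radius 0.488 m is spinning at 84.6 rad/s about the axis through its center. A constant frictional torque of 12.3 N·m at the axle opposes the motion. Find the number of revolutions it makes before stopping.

≈ 373 revolutions

I = MR² = (33.8)(0.488)² = 8.049 kg·m².
The net torque has magnitude 12.3 N·m, opposing ω.
|α| = τ/I = 12.30/8.049 = 1.528 rad/s² (deceleration).
ω² = ω₀² − 2|α|θ with ω = 0 ⇒ θ = ω₀²/(2|α|) = 2342 rad = 372.7 rev.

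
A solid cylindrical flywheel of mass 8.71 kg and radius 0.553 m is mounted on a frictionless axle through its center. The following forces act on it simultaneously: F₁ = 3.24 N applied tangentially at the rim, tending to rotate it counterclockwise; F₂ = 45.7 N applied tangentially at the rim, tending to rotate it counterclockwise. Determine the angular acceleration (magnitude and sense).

α ≈ 20.3 rad/s², counterclockwise

I = ½MR² = (1/2)(8.71)(0.553)² = 1.332 kg·m².
Taking counterclockwise as positive: τ₁ = +(3.24)(0.553) = +1.792 N·m; τ₂ = +(45.7)(0.553) = +25.27 N·m.
Net torque τ = 27.06 N·m.
α = τ/I = 27.06/1.332 = 20.32 rad/s².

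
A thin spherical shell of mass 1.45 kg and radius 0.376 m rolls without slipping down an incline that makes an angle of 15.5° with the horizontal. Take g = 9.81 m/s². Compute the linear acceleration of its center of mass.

a ≈ 1.57 m/s²

Translation along the incline: Mg sinθ − f = Ma.
Rotation about the center: fR = Iα with I = (2/3)MR². No-slip gives a = αR, so f = (I/R²)a = (2/3)M a.
Substituting: Mg sinθ = (1 + 0.6667)Ma, so a = g sinθ/(1 + 0.6667) = (9.81) sin 15.5° / 1.667 = 1.573 m/s².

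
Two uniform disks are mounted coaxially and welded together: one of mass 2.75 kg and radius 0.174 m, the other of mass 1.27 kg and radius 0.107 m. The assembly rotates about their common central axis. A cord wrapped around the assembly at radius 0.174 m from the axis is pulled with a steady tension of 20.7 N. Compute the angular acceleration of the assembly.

α ≈ 73.7 rad/s²

I = ½M₁R₁² + ½M₂R₂² = ½(2.75)(0.174)² + ½(1.27)(0.107)² = 0.04890 kg·m².
τ = F r = (20.7)(0.174) = 3.602 N·m.
α = τ/I = 3.602/0.04890 = 73.66 rad/s².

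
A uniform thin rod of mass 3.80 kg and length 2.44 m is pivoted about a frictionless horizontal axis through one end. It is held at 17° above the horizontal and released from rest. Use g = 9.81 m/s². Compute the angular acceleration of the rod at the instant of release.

About the pivot, I = (1/3)ML² = (1/3)(3.80)(2.44)² = 7.541 kg·m².
The weight acts at the center, a distance L/2 = 1.220 m from the pivot; τ = Mg(L/2) cos 17° = 43.49 N·m.
α = τ/I = 43.49/7.541 = 5.767 rad/s².

α ≈ 5.77 rad/s²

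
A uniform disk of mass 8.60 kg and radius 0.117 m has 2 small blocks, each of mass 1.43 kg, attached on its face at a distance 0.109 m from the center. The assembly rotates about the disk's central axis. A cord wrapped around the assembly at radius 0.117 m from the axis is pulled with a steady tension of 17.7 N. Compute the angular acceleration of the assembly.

I_disk = ½MR² = ½(8.60)(0.117)² = 0.05886 kg·m².
I_blocks = 2·m·r² = 2(1.43)(0.109)² = 0.03398 kg·m².
Total I = 0.09284 kg·m².
τ = F r = (17.7)(0.117) = 2.071 N·m.
α = τ/I = 2.071/0.09284 = 22.31 rad/s².

α ≈ 22.3 rad/s²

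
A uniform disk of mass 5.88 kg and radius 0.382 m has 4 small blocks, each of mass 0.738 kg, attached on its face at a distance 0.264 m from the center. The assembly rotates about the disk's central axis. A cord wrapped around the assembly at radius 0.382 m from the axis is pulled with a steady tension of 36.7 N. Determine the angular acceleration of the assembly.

α ≈ 22.1 rad/s²

I_disk = ½MR² = ½(5.88)(0.382)² = 0.4290 kg·m².
I_blocks = 4·m·r² = 4(0.738)(0.264)² = 0.2057 kg·m².
Total I = 0.6348 kg·m².
τ = F r = (36.7)(0.382) = 14.02 N·m.
α = τ/I = 14.02/0.6348 = 22.09 rad/s².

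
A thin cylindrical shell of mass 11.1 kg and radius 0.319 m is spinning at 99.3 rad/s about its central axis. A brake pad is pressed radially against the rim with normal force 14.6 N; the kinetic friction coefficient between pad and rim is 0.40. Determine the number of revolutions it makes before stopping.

I = MR² = (11.1)(0.319)² = 1.130 kg·m².
Friction force f = μN = (0.40)(14.6) = 5.840 N at the rim; torque magnitude τ = fR = 1.863 N·m, opposing ω.
|α| = τ/I = 1.863/1.130 = 1.649 rad/s² (deceleration).
ω² = ω₀² − 2|α|θ with ω = 0 ⇒ θ = ω₀²/(2|α|) = 2989 rad = 475.8 rev.

≈ 476 revolutions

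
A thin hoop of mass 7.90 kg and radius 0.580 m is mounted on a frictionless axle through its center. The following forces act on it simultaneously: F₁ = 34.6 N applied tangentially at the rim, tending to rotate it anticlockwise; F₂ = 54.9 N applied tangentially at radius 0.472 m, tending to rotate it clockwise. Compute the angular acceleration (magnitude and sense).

I = MR² = (7.90)(0.580)² = 2.658 kg·m².
Taking anticlockwise as positive: τ₁ = +(34.6)(0.580) = +20.07 N·m; τ₂ = −(54.9)(0.472) = −25.91 N·m.
Net torque τ = -5.845 N·m.
α = τ/I = -5.845/2.658 = -2.199 rad/s².

α ≈ 2.20 rad/s², clockwise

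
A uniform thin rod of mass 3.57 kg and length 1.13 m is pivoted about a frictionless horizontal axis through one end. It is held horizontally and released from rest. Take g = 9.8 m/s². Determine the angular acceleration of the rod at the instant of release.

α ≈ 13.0 rad/s²

About the pivot, I = (1/3)ML² = (1/3)(3.57)(1.13)² = 1.520 kg·m².
The weight acts at the center, a distance L/2 = 0.5650 m from the pivot; τ = Mg(L/2) = 19.77 N·m.
α = τ/I = 19.77/1.520 = 13.01 rad/s².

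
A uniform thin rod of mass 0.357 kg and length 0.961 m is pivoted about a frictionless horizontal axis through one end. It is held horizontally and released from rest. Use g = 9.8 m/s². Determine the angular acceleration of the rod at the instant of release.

About the pivot, I = (1/3)ML² = (1/3)(0.357)(0.961)² = 0.1099 kg·m².
The weight acts at the center, a distance L/2 = 0.4805 m from the pivot; τ = Mg(L/2) = 1.681 N·m.
α = τ/I = 1.681/0.1099 = 15.30 rad/s².

α ≈ 15.3 rad/s²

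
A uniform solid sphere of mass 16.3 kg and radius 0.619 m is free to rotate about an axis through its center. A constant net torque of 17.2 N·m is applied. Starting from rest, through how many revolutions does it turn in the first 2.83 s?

≈ 4.39 revolutions

I = (2/5)MR² = (2/5)(16.3)(0.619)² = 2.498 kg·m².
α = τ/I = 17.2/2.498 = 6.885 rad/s².
θ = ½αt² = ½(6.885)(2.83)² = 27.57 rad.
Revolutions = θ/(2π) = 4.388.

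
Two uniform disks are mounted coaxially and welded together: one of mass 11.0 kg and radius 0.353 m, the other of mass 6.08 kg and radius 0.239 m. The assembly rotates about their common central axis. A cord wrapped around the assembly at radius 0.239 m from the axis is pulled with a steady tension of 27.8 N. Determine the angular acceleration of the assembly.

I = ½M₁R₁² + ½M₂R₂² = ½(11.0)(0.353)² + ½(6.08)(0.239)² = 0.8590 kg·m².
τ = F r = (27.8)(0.239) = 6.644 N·m.
α = τ/I = 6.644/0.8590 = 7.735 rad/s².

α ≈ 7.73 rad/s²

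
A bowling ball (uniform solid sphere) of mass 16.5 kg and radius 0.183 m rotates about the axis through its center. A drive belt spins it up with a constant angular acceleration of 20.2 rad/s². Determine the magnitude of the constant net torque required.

τ ≈ 4.46 N·m

I = (2/5)MR² = (2/5)(16.5)(0.183)² = 0.2210 kg·m².
τ = Iα = (0.2210)(20.20) = 4.465 N·m.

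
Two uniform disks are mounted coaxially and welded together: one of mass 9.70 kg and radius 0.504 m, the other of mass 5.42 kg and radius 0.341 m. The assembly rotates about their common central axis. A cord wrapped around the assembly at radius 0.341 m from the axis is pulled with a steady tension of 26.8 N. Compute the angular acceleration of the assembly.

α ≈ 5.91 rad/s²

I = ½M₁R₁² + ½M₂R₂² = ½(9.70)(0.504)² + ½(5.42)(0.341)² = 1.547 kg·m².
τ = F r = (26.8)(0.341) = 9.139 N·m.
α = τ/I = 9.139/1.547 = 5.907 rad/s².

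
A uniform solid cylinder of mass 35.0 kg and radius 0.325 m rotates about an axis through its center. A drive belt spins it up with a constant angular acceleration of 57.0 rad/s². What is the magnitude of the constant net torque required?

τ ≈ 105 N·m

I = ½MR² = (1/2)(35.0)(0.325)² = 1.848 kg·m².
τ = Iα = (1.848)(57.00) = 105.4 N·m.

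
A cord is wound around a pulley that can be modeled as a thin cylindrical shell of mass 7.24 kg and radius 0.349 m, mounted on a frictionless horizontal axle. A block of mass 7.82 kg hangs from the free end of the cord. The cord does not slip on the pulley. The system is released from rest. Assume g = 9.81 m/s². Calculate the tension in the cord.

I = MR² = (7.24)(0.349)² = 0.8818 kg·m².
Block: mg − T = ma. Pulley: TR = Iα. No-slip: a = αR, so T = (I/R²)a = 7.240·a.
Then mg = (m + 7.240)a, so a = (7.82)(9.81)/(7.82 + 7.240) = 5.094 m/s².
T = 7.240·a = 36.88 N.

T ≈ 36.9 N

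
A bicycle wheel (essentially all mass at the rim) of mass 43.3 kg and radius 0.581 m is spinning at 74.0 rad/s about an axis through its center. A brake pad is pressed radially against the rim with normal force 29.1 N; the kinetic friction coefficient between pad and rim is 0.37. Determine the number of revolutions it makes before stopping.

≈ 1020 revolutions

I = MR² = (43.3)(0.581)² = 14.62 kg·m².
Friction force f = μN = (0.37)(29.1) = 10.77 N at the rim; torque magnitude τ = fR = 6.256 N·m, opposing ω.
|α| = τ/I = 6.256/14.62 = 0.4280 rad/s² (deceleration).
ω² = ω₀² − 2|α|θ with ω = 0 ⇒ θ = ω₀²/(2|α|) = 6397 rad = 1018 rev.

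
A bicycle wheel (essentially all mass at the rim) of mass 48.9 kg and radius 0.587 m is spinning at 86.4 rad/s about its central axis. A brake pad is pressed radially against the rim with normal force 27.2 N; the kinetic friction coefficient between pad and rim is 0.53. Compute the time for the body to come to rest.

t ≈ 172 s

I = MR² = (48.9)(0.587)² = 16.85 kg·m².
Friction force f = μN = (0.53)(27.2) = 14.42 N at the rim; torque magnitude τ = fR = 8.462 N·m, opposing ω.
|α| = τ/I = 8.462/16.85 = 0.5022 rad/s² (deceleration).
0 = ω₀ − |α|t ⇒ t = ω₀/|α| = 86.4/0.5022 = 172.0 s.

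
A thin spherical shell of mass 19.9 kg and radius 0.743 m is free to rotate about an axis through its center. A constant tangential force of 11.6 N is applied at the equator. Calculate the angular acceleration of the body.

α ≈ 1.18 rad/s²

I = (2/3)MR² = (2/3)(19.9)(0.743)² = 7.324 kg·m².
τ = F R = (11.6)(0.743) = 8.619 N·m.
From τ = Iα: α = 8.619/7.324 = 1.177 rad/s².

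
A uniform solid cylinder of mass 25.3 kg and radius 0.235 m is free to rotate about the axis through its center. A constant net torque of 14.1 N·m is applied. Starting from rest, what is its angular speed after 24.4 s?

ω ≈ 492 rad/s

I = ½MR² = (1/2)(25.3)(0.235)² = 0.6986 kg·m².
α = τ/I = 14.1/0.6986 = 20.18 rad/s².
ω = ω₀ + αt = 0 + (20.18)(24.4) = 492.5 rad/s.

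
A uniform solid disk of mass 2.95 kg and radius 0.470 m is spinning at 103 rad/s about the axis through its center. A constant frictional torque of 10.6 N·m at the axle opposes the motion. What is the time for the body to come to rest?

I = ½MR² = (1/2)(2.95)(0.470)² = 0.3258 kg·m².
The net torque has magnitude 10.6 N·m, opposing ω.
|α| = τ/I = 10.60/0.3258 = 32.53 rad/s² (deceleration).
0 = ω₀ − |α|t ⇒ t = ω₀/|α| = 103/32.53 = 3.166 s.

t ≈ 3.17 s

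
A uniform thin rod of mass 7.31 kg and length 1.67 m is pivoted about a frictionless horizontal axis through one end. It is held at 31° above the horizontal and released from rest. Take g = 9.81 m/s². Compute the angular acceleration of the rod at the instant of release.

About the pivot, I = (1/3)ML² = (1/3)(7.31)(1.67)² = 6.796 kg·m².
The weight acts at the center, a distance L/2 = 0.8350 m from the pivot; τ = Mg(L/2) cos 31° = 51.33 N·m.
α = τ/I = 51.33/6.796 = 7.553 rad/s².

α ≈ 7.55 rad/s²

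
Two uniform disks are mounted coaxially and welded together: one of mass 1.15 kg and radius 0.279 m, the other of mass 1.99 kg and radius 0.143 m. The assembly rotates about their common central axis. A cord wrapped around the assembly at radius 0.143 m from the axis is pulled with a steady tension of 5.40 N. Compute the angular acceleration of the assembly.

I = ½M₁R₁² + ½M₂R₂² = ½(1.15)(0.279)² + ½(1.99)(0.143)² = 0.06511 kg·m².
τ = F r = (5.40)(0.143) = 0.7722 N·m.
α = τ/I = 0.7722/0.06511 = 11.86 rad/s².

α ≈ 11.9 rad/s²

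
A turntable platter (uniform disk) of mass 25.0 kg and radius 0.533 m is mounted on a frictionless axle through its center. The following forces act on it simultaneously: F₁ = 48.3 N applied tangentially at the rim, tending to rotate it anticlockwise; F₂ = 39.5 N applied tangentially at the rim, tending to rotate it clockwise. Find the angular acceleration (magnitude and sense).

α ≈ 1.32 rad/s², anticlockwise

I = ½MR² = (1/2)(25.0)(0.533)² = 3.551 kg·m².
Taking anticlockwise as positive: τ₁ = +(48.3)(0.533) = +25.74 N·m; τ₂ = −(39.5)(0.533) = −21.05 N·m.
Net torque τ = 4.690 N·m.
α = τ/I = 4.690/3.551 = 1.321 rad/s².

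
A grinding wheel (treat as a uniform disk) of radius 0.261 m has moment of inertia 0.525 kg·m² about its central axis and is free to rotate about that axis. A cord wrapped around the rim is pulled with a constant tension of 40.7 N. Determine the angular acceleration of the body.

α ≈ 20.2 rad/s²

τ = F R = (40.7)(0.261) = 10.62 N·m.
From τ = Iα: α = 10.62/0.5250 = 20.23 rad/s².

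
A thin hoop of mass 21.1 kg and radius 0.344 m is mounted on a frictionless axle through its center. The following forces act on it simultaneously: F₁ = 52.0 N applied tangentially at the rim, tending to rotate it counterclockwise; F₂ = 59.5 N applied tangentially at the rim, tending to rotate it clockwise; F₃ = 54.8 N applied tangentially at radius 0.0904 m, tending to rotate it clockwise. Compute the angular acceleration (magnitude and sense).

I = MR² = (21.1)(0.344)² = 2.497 kg·m².
Taking counterclockwise as positive: τ₁ = +(52.0)(0.344) = +17.89 N·m; τ₂ = −(59.5)(0.344) = −20.47 N·m; τ₃ = −(54.8)(0.0904) = −4.954 N·m.
Net torque τ = -7.534 N·m.
α = τ/I = -7.534/2.497 = -3.017 rad/s².

α ≈ 3.02 rad/s², clockwise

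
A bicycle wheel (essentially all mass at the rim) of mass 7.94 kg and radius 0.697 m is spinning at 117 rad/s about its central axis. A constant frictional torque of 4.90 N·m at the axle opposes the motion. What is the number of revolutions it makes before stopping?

I = MR² = (7.94)(0.697)² = 3.857 kg·m².
The net torque has magnitude 4.90 N·m, opposing ω.
|α| = τ/I = 4.900/3.857 = 1.270 rad/s² (deceleration).
ω² = ω₀² − 2|α|θ with ω = 0 ⇒ θ = ω₀²/(2|α|) = 5388 rad = 857.5 rev.

≈ 858 revolutions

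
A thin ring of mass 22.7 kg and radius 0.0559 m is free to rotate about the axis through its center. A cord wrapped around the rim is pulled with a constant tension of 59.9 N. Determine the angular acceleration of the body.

I = MR² = (22.7)(0.0559)² = 0.07093 kg·m².
τ = F R = (59.9)(0.0559) = 3.348 N·m.
Newton's second law for rotation, τ = Iα, gives α = τ/I = 3.348/0.07093 = 47.21 rad/s².

α ≈ 47.2 rad/s²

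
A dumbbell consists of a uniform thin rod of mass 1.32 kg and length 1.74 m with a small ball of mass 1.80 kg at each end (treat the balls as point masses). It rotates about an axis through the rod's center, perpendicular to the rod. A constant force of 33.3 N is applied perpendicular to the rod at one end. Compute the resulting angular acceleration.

α ≈ 9.47 rad/s²

I_rod = (1/12)ML² = (1/12)(1.32)(1.74)² = 0.3330 kg·m².
I_balls = 2·m·(L/2)² = 2(1.80)(0.8700)² = 2.725 kg·m².
Total I = 3.058 kg·m².
τ = F·(L/2) = (33.3)(0.870) = 28.97 N·m.
α = τ/I = 28.97/3.058 = 9.474 rad/s².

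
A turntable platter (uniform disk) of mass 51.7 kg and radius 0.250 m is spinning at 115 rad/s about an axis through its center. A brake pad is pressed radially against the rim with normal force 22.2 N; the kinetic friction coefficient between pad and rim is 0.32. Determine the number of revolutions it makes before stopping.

I = ½MR² = (1/2)(51.7)(0.250)² = 1.616 kg·m².
Friction force f = μN = (0.32)(22.2) = 7.104 N at the rim; torque magnitude τ = fR = 1.776 N·m, opposing ω.
|α| = τ/I = 1.776/1.616 = 1.099 rad/s² (deceleration).
ω² = ω₀² − 2|α|θ with ω = 0 ⇒ θ = ω₀²/(2|α|) = 6015 rad = 957.4 rev.

≈ 957 revolutions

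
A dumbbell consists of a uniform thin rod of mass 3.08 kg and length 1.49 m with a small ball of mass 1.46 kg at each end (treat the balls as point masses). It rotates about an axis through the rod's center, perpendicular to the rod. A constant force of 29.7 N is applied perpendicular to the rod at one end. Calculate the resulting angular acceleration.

α ≈ 10.1 rad/s²

I_rod = (1/12)ML² = (1/12)(3.08)(1.49)² = 0.5698 kg·m².
I_balls = 2·m·(L/2)² = 2(1.46)(0.7450)² = 1.621 kg·m².
Total I = 2.190 kg·m².
τ = F·(L/2) = (29.7)(0.745) = 22.13 N·m.
α = τ/I = 22.13/2.190 = 10.10 rad/s².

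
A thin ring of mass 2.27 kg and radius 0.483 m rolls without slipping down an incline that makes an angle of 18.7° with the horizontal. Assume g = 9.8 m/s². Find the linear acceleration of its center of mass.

Translation along the incline: Mg sinθ − f = Ma.
Rotation about the center: fR = Iα with I = MR². No-slip gives a = αR, so f = (I/R²)a = M a.
Substituting: Mg sinθ = (1 + 1.000)Ma, so a = g sinθ/(1 + 1.000) = (9.8) sin 18.7° / 2.000 = 1.571 m/s².

a ≈ 1.57 m/s²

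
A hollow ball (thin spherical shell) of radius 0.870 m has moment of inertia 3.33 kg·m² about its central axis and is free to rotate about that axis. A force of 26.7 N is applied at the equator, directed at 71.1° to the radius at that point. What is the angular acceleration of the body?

α ≈ 6.60 rad/s²

Only the tangential component produces torque: τ = F R sinθ = (26.7)(0.870) sin 71.1° = 21.98 N·m.
Newton's second law for rotation, τ = Iα, gives α = τ/I = 21.98/3.330 = 6.600 rad/s².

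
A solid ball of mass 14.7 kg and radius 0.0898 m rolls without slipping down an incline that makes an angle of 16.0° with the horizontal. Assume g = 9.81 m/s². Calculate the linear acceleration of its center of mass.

a ≈ 1.93 m/s²

Translation along the incline: Mg sinθ − f = Ma.
Rotation about the center: fR = Iα with I = (2/5)MR². No-slip gives a = αR, so f = (I/R²)a = (2/5)M a.
Substituting: Mg sinθ = (1 + 0.4000)Ma, so a = g sinθ/(1 + 0.4000) = (9.81) sin 16.0° / 1.400 = 1.931 m/s².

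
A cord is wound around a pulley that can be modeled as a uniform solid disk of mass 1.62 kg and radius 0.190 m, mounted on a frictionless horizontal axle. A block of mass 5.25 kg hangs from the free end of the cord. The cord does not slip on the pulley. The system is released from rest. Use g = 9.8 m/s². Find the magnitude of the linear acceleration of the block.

a ≈ 8.49 m/s²

I = ½MR² = (1/2)(1.62)(0.190)² = 0.02924 kg·m².
Block: mg − T = ma. Pulley: TR = Iα. No-slip: a = αR, so T = (I/R²)a = 0.8100·a.
Then mg = (m + 0.8100)a, so a = (5.25)(9.8)/(5.25 + 0.8100) = 8.490 m/s².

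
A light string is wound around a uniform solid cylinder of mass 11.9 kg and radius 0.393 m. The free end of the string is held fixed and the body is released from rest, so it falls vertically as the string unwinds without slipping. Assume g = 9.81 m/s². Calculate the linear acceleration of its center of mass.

Translation: Mg − T = Ma. Rotation about the center: TR = Iα with I = ½MR².
With a = αR: T = (I/R²)a = (1/2)M a, so Mg = (1 + 0.5000)Ma.
a = g/(1 + 0.5000) = 9.81/1.500 = 6.540 m/s².

a ≈ 6.54 m/s²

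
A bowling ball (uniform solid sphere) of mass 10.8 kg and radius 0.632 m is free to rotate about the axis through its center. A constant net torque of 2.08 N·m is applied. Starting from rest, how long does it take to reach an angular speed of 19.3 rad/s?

I = (2/5)MR² = (2/5)(10.8)(0.632)² = 1.726 kg·m².
α = τ/I = 2.08/1.726 = 1.205 rad/s².
ω = αt ⇒ t = ω/α = 19.3/1.205 = 16.01 s.

t ≈ 16.0 s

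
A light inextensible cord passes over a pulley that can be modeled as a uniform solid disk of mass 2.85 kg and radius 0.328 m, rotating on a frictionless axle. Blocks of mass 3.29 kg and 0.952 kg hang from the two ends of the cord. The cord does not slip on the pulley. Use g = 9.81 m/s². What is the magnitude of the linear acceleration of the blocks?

I = ½MR² = (1/2)(2.85)(0.328)² = 0.1533 kg·m².
Heavier block: m₁g − T₁ = m₁a. Lighter block: T₂ − m₂g = m₂a.
Pulley: (T₁ − T₂)R = Iα = I(a/R), so T₁ − T₂ = (I/R²)a = (1/2)M_p a = 1.425·a.
Adding the three: (m₁ − m₂)g = (m₁ + m₂ + 1.425)a, so a = (3.29 − 0.952)(9.81)/(3.29 + 0.952 + 1.425) = 4.047 m/s².

a ≈ 4.05 m/s²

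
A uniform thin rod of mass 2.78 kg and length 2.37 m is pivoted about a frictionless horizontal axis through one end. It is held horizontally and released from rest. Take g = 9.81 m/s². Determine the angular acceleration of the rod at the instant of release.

About the pivot, I = (1/3)ML² = (1/3)(2.78)(2.37)² = 5.205 kg·m².
The weight acts at the center, a distance L/2 = 1.185 m from the pivot; τ = Mg(L/2) = 32.32 N·m.
α = τ/I = 32.32/5.205 = 6.209 rad/s².

α ≈ 6.21 rad/s²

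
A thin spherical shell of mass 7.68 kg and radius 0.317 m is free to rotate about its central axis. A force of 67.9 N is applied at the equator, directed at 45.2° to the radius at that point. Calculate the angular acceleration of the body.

I = (2/3)MR² = (2/3)(7.68)(0.317)² = 0.5145 kg·m².
Only the tangential component produces torque: τ = F R sinθ = (67.9)(0.317) sin 45.2° = 15.27 N·m.
From τ = Iα: α = 15.27/0.5145 = 29.68 rad/s².

α ≈ 29.7 rad/s²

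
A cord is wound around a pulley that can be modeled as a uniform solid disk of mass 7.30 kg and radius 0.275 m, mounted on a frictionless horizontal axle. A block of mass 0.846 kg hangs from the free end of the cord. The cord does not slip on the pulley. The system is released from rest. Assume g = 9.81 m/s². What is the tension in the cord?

I = ½MR² = (1/2)(7.30)(0.275)² = 0.2760 kg·m².
Block: mg − T = ma. Pulley: TR = Iα. No-slip: a = αR, so T = (I/R²)a = 3.650·a.
Then mg = (m + 3.650)a, so a = (0.846)(9.81)/(0.846 + 3.650) = 1.846 m/s².
T = 3.650·a = 6.738 N.

T ≈ 6.74 N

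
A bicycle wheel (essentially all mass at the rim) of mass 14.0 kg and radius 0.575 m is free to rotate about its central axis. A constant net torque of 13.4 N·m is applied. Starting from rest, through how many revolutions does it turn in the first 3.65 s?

≈ 3.07 revolutions

I = MR² = (14.0)(0.575)² = 4.629 kg·m².
α = τ/I = 13.4/4.629 = 2.895 rad/s².
θ = ½αt² = ½(2.895)(3.65)² = 19.28 rad.
Revolutions = θ/(2π) = 3.069.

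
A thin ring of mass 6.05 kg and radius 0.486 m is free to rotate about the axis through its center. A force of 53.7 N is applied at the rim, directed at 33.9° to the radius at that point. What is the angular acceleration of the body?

I = MR² = (6.05)(0.486)² = 1.429 kg·m².
Only the tangential component produces torque: τ = F R sinθ = (53.7)(0.486) sin 33.9° = 14.56 N·m.
Newton's second law for rotation, τ = Iα, gives α = τ/I = 14.56/1.429 = 10.19 rad/s².

α ≈ 10.2 rad/s²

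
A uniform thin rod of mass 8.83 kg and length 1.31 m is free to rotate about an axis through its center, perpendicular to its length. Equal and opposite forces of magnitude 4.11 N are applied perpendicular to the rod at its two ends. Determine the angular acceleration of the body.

α ≈ 4.26 rad/s²

I = (1/12)ML² = (1/12)(8.83)(1.31)² = 1.263 kg·m².
The couple gives τ = F·(L/2) + F·(L/2) = F L = (4.11)(1.31) = 5.384 N·m.
Newton's second law for rotation, τ = Iα, gives α = τ/I = 5.384/1.263 = 4.264 rad/s².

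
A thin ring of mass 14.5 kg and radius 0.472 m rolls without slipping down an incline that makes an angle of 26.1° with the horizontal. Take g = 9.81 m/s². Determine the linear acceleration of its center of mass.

a ≈ 2.16 m/s²

Translation along the incline: Mg sinθ − f = Ma.
Rotation about the center: fR = Iα with I = MR². No-slip gives a = αR, so f = (I/R²)a = M a.
Substituting: Mg sinθ = (1 + 1.000)Ma, so a = g sinθ/(1 + 1.000) = (9.81) sin 26.1° / 2.000 = 2.158 m/s².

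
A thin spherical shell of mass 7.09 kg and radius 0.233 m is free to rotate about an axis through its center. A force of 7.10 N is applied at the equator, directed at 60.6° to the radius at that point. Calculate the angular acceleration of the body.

α ≈ 5.62 rad/s²

I = (2/3)MR² = (2/3)(7.09)(0.233)² = 0.2566 kg·m².
Only the tangential component produces torque: τ = F R sinθ = (7.10)(0.233) sin 60.6° = 1.441 N·m.
From τ = Iα: α = 1.441/0.2566 = 5.617 rad/s².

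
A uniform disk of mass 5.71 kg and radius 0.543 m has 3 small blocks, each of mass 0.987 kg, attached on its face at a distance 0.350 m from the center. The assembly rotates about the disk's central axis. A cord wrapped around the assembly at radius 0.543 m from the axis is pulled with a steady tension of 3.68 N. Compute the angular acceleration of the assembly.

I_disk = ½MR² = ½(5.71)(0.543)² = 0.8418 kg·m².
I_blocks = 3·m·r² = 3(0.987)(0.350)² = 0.3627 kg·m².
Total I = 1.205 kg·m².
τ = F r = (3.68)(0.543) = 1.998 N·m.
α = τ/I = 1.998/1.205 = 1.659 rad/s².

α ≈ 1.66 rad/s²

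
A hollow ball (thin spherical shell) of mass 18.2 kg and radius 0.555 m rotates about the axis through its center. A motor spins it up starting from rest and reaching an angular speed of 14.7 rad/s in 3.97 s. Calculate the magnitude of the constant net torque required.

τ ≈ 13.8 N·m

I = (2/3)MR² = (2/3)(18.2)(0.555)² = 3.737 kg·m².
α = Δω/Δt = (14.7 − 0)/3.97 = 3.703 rad/s².
τ = Iα = (3.737)(3.703) = 13.84 N·m.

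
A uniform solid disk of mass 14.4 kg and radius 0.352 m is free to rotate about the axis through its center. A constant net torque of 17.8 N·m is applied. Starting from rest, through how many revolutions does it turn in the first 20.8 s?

I = ½MR² = (1/2)(14.4)(0.352)² = 0.8921 kg·m².
α = τ/I = 17.8/0.8921 = 19.95 rad/s².
θ = ½αt² = ½(19.95)(20.8)² = 4316 rad.
Revolutions = θ/(2π) = 686.9.

≈ 687 revolutions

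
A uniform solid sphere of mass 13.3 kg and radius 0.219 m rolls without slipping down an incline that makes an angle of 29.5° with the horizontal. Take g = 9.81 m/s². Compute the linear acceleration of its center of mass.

a ≈ 3.45 m/s²

Translation along the incline: Mg sinθ − f = Ma.
Rotation about the center: fR = Iα with I = (2/5)MR². No-slip gives a = αR, so f = (I/R²)a = (2/5)M a.
Substituting: Mg sinθ = (1 + 0.4000)Ma, so a = g sinθ/(1 + 0.4000) = (9.81) sin 29.5° / 1.400 = 3.450 m/s².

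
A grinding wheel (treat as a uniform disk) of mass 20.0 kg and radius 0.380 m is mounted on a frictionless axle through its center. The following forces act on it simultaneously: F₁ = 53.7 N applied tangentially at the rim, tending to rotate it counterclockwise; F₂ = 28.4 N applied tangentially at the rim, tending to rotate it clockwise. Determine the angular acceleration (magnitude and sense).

I = ½MR² = (1/2)(20.0)(0.380)² = 1.444 kg·m².
Taking counterclockwise as positive: τ₁ = +(53.7)(0.380) = +20.41 N·m; τ₂ = −(28.4)(0.380) = −10.79 N·m.
Net torque τ = 9.614 N·m.
α = τ/I = 9.614/1.444 = 6.658 rad/s².

α ≈ 6.66 rad/s², counterclockwise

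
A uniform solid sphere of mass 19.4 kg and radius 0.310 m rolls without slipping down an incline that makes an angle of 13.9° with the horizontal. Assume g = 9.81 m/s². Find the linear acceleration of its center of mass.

Translation along the incline: Mg sinθ − f = Ma.
Rotation about the center: fR = Iα with I = (2/5)MR². No-slip gives a = αR, so f = (I/R²)a = (2/5)M a.
Substituting: Mg sinθ = (1 + 0.4000)Ma, so a = g sinθ/(1 + 0.4000) = (9.81) sin 13.9° / 1.400 = 1.683 m/s².

a ≈ 1.68 m/s²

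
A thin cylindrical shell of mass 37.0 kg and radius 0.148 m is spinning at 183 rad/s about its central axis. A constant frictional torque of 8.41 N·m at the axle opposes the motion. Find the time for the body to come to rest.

I = MR² = (37.0)(0.148)² = 0.8104 kg·m².
The net torque has magnitude 8.41 N·m, opposing ω.
|α| = τ/I = 8.410/0.8104 = 10.38 rad/s² (deceleration).
0 = ω₀ − |α|t ⇒ t = ω₀/|α| = 183/10.38 = 17.64 s.

t ≈ 17.6 s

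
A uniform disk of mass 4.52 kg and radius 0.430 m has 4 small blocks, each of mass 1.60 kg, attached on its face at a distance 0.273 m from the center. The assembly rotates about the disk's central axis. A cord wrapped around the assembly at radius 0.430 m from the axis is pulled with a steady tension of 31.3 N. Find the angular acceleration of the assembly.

α ≈ 15.0 rad/s²

I_disk = ½MR² = ½(4.52)(0.430)² = 0.4179 kg·m².
I_blocks = 4·m·r² = 4(1.60)(0.273)² = 0.4770 kg·m².
Total I = 0.8949 kg·m².
τ = F r = (31.3)(0.430) = 13.46 N·m.
α = τ/I = 13.46/0.8949 = 15.04 rad/s².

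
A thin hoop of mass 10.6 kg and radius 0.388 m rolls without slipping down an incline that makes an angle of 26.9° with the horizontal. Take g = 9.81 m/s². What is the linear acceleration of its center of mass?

a ≈ 2.22 m/s²

Translation along the incline: Mg sinθ − f = Ma.
Rotation about the center: fR = Iα with I = MR². No-slip gives a = αR, so f = (I/R²)a = M a.
Substituting: Mg sinθ = (1 + 1.000)Ma, so a = g sinθ/(1 + 1.000) = (9.81) sin 26.9° / 2.000 = 2.219 m/s².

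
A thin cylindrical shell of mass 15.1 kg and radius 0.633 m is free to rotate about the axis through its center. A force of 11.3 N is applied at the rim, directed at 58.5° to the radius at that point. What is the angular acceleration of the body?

α ≈ 1.01 rad/s²

I = MR² = (15.1)(0.633)² = 6.050 kg·m².
Only the tangential component produces torque: τ = F R sinθ = (11.3)(0.633) sin 58.5° = 6.099 N·m.
Newton's second law for rotation, τ = Iα, gives α = τ/I = 6.099/6.050 = 1.008 rad/s².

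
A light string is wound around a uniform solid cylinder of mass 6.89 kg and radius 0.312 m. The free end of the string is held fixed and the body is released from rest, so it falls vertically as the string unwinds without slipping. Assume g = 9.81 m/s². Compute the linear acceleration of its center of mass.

a ≈ 6.54 m/s²

Translation: Mg − T = Ma. Rotation about the center: TR = Iα with I = ½MR².
With a = αR: T = (I/R²)a = (1/2)M a, so Mg = (1 + 0.5000)Ma.
a = g/(1 + 0.5000) = 9.81/1.500 = 6.540 m/s².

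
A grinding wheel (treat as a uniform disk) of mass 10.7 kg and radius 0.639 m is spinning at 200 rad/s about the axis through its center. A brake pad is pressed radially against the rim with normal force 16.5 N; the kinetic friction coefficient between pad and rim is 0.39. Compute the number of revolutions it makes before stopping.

≈ 1690 revolutions

I = ½MR² = (1/2)(10.7)(0.639)² = 2.185 kg·m².
Friction force f = μN = (0.39)(16.5) = 6.435 N at the rim; torque magnitude τ = fR = 4.112 N·m, opposing ω.
|α| = τ/I = 4.112/2.185 = 1.882 rad/s² (deceleration).
ω² = ω₀² − 2|α|θ with ω = 0 ⇒ θ = ω₀²/(2|α|) = 10630 rad = 1691 rev.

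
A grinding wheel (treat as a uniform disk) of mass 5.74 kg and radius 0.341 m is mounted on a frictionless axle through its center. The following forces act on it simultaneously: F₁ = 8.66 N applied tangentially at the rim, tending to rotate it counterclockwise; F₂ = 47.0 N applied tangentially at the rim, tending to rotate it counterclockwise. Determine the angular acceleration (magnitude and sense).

α ≈ 56.9 rad/s², counterclockwise

I = ½MR² = (1/2)(5.74)(0.341)² = 0.3337 kg·m².
Taking counterclockwise as positive: τ₁ = +(8.66)(0.341) = +2.953 N·m; τ₂ = +(47.0)(0.341) = +16.03 N·m.
Net torque τ = 18.98 N·m.
α = τ/I = 18.98/0.3337 = 56.87 rad/s².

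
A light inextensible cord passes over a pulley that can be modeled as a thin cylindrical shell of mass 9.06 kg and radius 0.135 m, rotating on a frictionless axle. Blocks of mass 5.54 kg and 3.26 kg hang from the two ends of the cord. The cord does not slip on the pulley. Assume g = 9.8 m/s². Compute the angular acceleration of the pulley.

I = MR² = (9.06)(0.135)² = 0.1651 kg·m².
Heavier block: m₁g − T₁ = m₁a. Lighter block: T₂ − m₂g = m₂a.
Pulley: (T₁ − T₂)R = Iα = I(a/R), so T₁ − T₂ = (I/R²)a = 1·M_p a = 9.060·a.
Adding the three: (m₁ − m₂)g = (m₁ + m₂ + 9.060)a, so a = (5.54 − 3.26)(9.8)/(5.54 + 3.26 + 9.060) = 1.251 m/s².
α = a/R = 1.251/0.135 = 9.267 rad/s².

α ≈ 9.27 rad/s²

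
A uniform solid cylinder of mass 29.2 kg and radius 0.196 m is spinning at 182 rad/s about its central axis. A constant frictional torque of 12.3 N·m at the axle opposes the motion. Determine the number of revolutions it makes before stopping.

≈ 120 revolutions

I = ½MR² = (1/2)(29.2)(0.196)² = 0.5609 kg·m².
The net torque has magnitude 12.3 N·m, opposing ω.
|α| = τ/I = 12.30/0.5609 = 21.93 rad/s² (deceleration).
ω² = ω₀² − 2|α|θ with ω = 0 ⇒ θ = ω₀²/(2|α|) = 755.2 rad = 120.2 rev.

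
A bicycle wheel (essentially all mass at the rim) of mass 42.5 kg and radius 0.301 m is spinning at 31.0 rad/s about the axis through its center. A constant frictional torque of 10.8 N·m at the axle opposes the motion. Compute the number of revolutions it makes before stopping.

I = MR² = (42.5)(0.301)² = 3.851 kg·m².
The net torque has magnitude 10.8 N·m, opposing ω.
|α| = τ/I = 10.80/3.851 = 2.805 rad/s² (deceleration).
ω² = ω₀² − 2|α|θ with ω = 0 ⇒ θ = ω₀²/(2|α|) = 171.3 rad = 27.27 rev.

≈ 27.3 revolutions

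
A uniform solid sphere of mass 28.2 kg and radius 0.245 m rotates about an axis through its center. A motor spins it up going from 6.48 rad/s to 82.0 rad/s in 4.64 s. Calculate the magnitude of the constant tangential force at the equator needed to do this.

I = (2/5)MR² = (2/5)(28.2)(0.245)² = 0.6771 kg·m².
α = Δω/Δt = (82.0 − 6.48)/4.64 = 16.28 rad/s².
The required torque is τ = Iα = (0.6771)(16.28) = 11.02 N·m.
A tangential force at the equator gives τ = FR, so F = τ/R = 11.02/0.245 = 44.98 N.

F ≈ 45.0 N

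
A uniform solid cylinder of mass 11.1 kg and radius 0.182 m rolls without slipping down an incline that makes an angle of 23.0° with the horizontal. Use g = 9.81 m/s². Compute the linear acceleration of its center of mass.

a ≈ 2.56 m/s²

Translation along the incline: Mg sinθ − f = Ma.
Rotation about the center: fR = Iα with I = ½MR². No-slip gives a = αR, so f = (I/R²)a = (1/2)M a.
Substituting: Mg sinθ = (1 + 0.5000)Ma, so a = g sinθ/(1 + 0.5000) = (9.81) sin 23.0° / 1.500 = 2.555 m/s².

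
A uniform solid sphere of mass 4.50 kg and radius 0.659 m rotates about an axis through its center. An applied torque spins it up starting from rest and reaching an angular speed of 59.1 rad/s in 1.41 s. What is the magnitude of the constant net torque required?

τ ≈ 32.8 N·m

I = (2/5)MR² = (2/5)(4.50)(0.659)² = 0.7817 kg·m².
α = Δω/Δt = (59.1 − 0)/1.41 = 41.91 rad/s².
τ = Iα = (0.7817)(41.91) = 32.77 N·m.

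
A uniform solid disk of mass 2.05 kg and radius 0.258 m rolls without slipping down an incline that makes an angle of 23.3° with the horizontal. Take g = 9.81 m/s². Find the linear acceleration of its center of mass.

Translation along the incline: Mg sinθ − f = Ma.
Rotation about the center: fR = Iα with I = ½MR². No-slip gives a = αR, so f = (I/R²)a = (1/2)M a.
Substituting: Mg sinθ = (1 + 0.5000)Ma, so a = g sinθ/(1 + 0.5000) = (9.81) sin 23.3° / 1.500 = 2.587 m/s².

a ≈ 2.59 m/s²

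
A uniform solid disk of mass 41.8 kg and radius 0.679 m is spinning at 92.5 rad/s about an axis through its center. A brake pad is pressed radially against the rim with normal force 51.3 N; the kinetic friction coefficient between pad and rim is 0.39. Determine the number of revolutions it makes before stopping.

I = ½MR² = (1/2)(41.8)(0.679)² = 9.636 kg·m².
Friction force f = μN = (0.39)(51.3) = 20.01 N at the rim; torque magnitude τ = fR = 13.58 N·m, opposing ω.
|α| = τ/I = 13.58/9.636 = 1.410 rad/s² (deceleration).
ω² = ω₀² − 2|α|θ with ω = 0 ⇒ θ = ω₀²/(2|α|) = 3035 rad = 483.0 rev.

≈ 483 revolutions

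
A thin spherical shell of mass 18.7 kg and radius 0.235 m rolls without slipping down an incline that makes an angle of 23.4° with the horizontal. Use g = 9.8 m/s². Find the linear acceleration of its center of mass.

a ≈ 2.34 m/s²

Translation along the incline: Mg sinθ − f = Ma.
Rotation about the center: fR = Iα with I = (2/3)MR². No-slip gives a = αR, so f = (I/R²)a = (2/3)M a.
Substituting: Mg sinθ = (1 + 0.6667)Ma, so a = g sinθ/(1 + 0.6667) = (9.8) sin 23.4° / 1.667 = 2.335 m/s².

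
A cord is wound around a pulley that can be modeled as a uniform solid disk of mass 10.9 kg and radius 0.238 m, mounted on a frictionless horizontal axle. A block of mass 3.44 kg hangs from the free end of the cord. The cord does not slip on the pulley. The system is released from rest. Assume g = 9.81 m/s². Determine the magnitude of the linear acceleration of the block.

a ≈ 3.80 m/s²

I = ½MR² = (1/2)(10.9)(0.238)² = 0.3087 kg·m².
Block: mg − T = ma. Pulley: TR = Iα. No-slip: a = αR, so T = (I/R²)a = 5.450·a.
Then mg = (m + 5.450)a, so a = (3.44)(9.81)/(3.44 + 5.450) = 3.796 m/s².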